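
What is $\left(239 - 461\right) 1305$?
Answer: $-289710$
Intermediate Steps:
$\left(239 - 461\right) 1305 = \left(-222\right) 1305 = -289710$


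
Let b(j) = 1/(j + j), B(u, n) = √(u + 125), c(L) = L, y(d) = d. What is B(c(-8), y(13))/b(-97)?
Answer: -582*√13 ≈ -2098.4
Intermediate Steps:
B(u, n) = √(125 + u)
b(j) = 1/(2*j)
B(c(-8), y(13))/b(-97) = √(125 - 8)/(((½)/(-97))) = √117/(((½)*(-1/97))) = (3*√13)/(-1/194) = (3*√13)*(-194) = -582*√13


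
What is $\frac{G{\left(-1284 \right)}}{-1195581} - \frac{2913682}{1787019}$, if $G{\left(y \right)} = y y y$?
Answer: $\frac{1259803686340178}{712175321013} \approx 1769.0$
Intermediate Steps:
$G{\left(y \right)} = y^{3}$ ($G{\left(y \right)} = y^{2} y = y^{3}$)
$\frac{G{\left(-1284 \right)}}{-1195581} - \frac{2913682}{1787019} = \frac{\left(-1284\right)^{3}}{-1195581} - \frac{2913682}{1787019} = \left(-2116874304\right) \left(- \frac{1}{1195581}\right) - \frac{2913682}{1787019} = \frac{705624768}{398527} - \frac{2913682}{1787019} = \frac{1259803686340178}{712175321013}$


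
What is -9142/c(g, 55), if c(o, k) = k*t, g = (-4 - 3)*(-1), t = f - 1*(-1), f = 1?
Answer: -4571/55 ≈ -83.109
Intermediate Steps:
t = 2 (t = 1 - 1*(-1) = 1 + 1 = 2)
g = 7 (g = -7*(-1) = 7)
c(o, k) = 2*k (c(o, k) = k*2 = 2*k)
-9142/c(g, 55) = -9142/(2*55) = -9142/110 = -9142*1/110 = -4571/55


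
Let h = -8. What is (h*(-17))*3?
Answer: 408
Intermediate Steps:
(h*(-17))*3 = -8*(-17)*3 = 136*3 = 408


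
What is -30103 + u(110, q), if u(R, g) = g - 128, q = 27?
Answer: -30204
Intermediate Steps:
u(R, g) = -128 + g
-30103 + u(110, q) = -30103 + (-128 + 27) = -30103 - 101 = -30204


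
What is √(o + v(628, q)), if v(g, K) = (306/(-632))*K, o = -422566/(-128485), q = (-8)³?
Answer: √25879577617480510/10150315 ≈ 15.849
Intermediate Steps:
q = -512
o = 422566/128485 (o = -422566*(-1/128485) = 422566/128485 ≈ 3.2888)
v(g, K) = -153*K/316 (v(g, K) = (306*(-1/632))*K = -153*K/316)
√(o + v(628, q)) = √(422566/128485 - 153/316*(-512)) = √(422566/128485 + 19584/79) = √(2549632954/10150315) = √25879577617480510/10150315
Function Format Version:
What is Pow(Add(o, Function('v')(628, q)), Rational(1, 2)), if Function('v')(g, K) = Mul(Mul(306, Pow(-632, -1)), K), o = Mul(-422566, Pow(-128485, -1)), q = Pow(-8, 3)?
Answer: Mul(Rational(1, 10150315), Pow(25879577617480510, Rational(1, 2))) ≈ 15.849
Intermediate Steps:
q = -512
o = Rational(422566, 128485) (o = Mul(-422566, Rational(-1, 128485)) = Rational(422566, 128485) ≈ 3.2888)
Function('v')(g, K) = Mul(Rational(-153, 316), K) (Function('v')(g, K) = Mul(Mul(306, Rational(-1, 632)), K) = Mul(Rational(-153, 316), K))
Pow(Add(o, Function('v')(628, q)), Rational(1, 2)) = Pow(Add(Rational(422566, 128485), Mul(Rational(-153, 316), -512)), Rational(1, 2)) = Pow(Add(Rational(422566, 128485), Rational(19584, 79)), Rational(1, 2)) = Pow(Rational(2549632954, 10150315), Rational(1, 2)) = Mul(Rational(1, 10150315), Pow(25879577617480510, Rational(1, 2)))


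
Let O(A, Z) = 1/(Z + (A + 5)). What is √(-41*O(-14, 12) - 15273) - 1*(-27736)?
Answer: 27736 + 2*I*√34395/3 ≈ 27736.0 + 123.64*I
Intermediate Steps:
O(A, Z) = 1/(5 + A + Z) (O(A, Z) = 1/(Z + (5 + A)) = 1/(5 + A + Z))
√(-41*O(-14, 12) - 15273) - 1*(-27736) = √(-41/(5 - 14 + 12) - 15273) - 1*(-27736) = √(-41/3 - 15273) + 27736 = √(-45860/3) + 27736 = 2*I*√34395/3 + 27736 = 27736 + 2*I*√34395/3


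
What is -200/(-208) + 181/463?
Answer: 16281/12038 ≈ 1.3525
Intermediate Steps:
-200/(-208) + 181/463 = -200*(-1/208) + 181*(1/463) = 25/26 + 181/463 = 16281/12038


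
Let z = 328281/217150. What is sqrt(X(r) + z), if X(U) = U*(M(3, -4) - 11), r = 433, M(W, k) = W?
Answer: I*sqrt(6530823764834)/43430 ≈ 58.843*I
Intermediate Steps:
X(U) = -8*U (X(U) = U*(3 - 11) = U*(-8) = -8*U)
z = 328281/217150 (z = 328281*(1/217150) = 328281/217150 ≈ 1.5118)
sqrt(X(r) + z) = sqrt(-8*433 + 328281/217150) = sqrt(-3464 + 328281/217150) = sqrt(-751879319/217150) = I*sqrt(6530823764834)/43430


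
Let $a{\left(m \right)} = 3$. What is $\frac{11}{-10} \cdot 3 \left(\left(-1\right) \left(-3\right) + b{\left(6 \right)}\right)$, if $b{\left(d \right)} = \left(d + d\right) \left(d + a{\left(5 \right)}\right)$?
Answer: $- \frac{3663}{10} \approx -366.3$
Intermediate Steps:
$b{\left(d \right)} = 2 d \left(3 + d\right)$ ($b{\left(d \right)} = \left(d + d\right) \left(d + 3\right) = 2 d \left(3 + d\right)$)
$\frac{11}{-10} \cdot 3 \left(\left(-1\right) \left(-3\right) + b{\left(6 \right)}\right) = \frac{11}{-10} \cdot 3 \left(\left(-1\right) \left(-3\right) + 2 \cdot 6 \left(3 + 6\right)\right) = 11 \left(- \frac{1}{10}\right) 3 \left(3 + 2 \cdot 6 \cdot 9\right) = \left(- \frac{11}{10}\right) 3 \left(3 + 108\right) = \left(- \frac{33}{10}\right) 111 = - \frac{3663}{10}$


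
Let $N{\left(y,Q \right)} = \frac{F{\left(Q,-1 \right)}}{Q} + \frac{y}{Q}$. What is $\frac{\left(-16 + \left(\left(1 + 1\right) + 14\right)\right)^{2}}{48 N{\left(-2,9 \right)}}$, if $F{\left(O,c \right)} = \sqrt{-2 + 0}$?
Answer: $0$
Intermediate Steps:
$F{\left(O,c \right)} = i \sqrt{2}$ ($F{\left(O,c \right)} = \sqrt{-2} = i \sqrt{2}$)
$N{\left(y,Q \right)} = \frac{y}{Q} + \frac{i \sqrt{2}}{Q}$ ($N{\left(y,Q \right)} = \frac{i \sqrt{2}}{Q} + \frac{y}{Q} = \frac{y}{Q} + \frac{i \sqrt{2}}{Q}$)
$\frac{\left(-16 + \left(\left(1 + 1\right) + 14\right)\right)^{2}}{48 N{\left(-2,9 \right)}} = \frac{\left(-16 + \left(\left(1 + 1\right) + 14\right)\right)^{2}}{48 \frac{-2 + i \sqrt{2}}{9}} = \frac{\left(-16 + \left(2 + 14\right)\right)^{2}}{48 \frac{-2 + i \sqrt{2}}{9}} = \frac{\left(-16 + 16\right)^{2}}{48 \left(- \frac{2}{9} + \frac{i \sqrt{2}}{9}\right)} = \frac{0^{2}}{- \frac{32}{3} + \frac{16 i \sqrt{2}}{3}} = \frac{0}{- \frac{32}{3} + \frac{16 i \sqrt{2}}{3}} = 0$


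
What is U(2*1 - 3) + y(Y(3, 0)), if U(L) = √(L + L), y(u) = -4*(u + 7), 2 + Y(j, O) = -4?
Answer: -4 + I*√2 ≈ -4.0 + 1.4142*I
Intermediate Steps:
Y(j, O) = -6 (Y(j, O) = -2 - 4 = -6)
y(u) = -28 - 4*u (y(u) = -4*(7 + u) = -28 - 4*u)
U(L) = √2*√L (U(L) = √(2*L) = √2*√L)
U(2*1 - 3) + y(Y(3, 0)) = √2*√(2*1 - 3) + (-28 - 4*(-6)) = √2*√(2 - 3) + (-28 + 24) = √2*√(-1) - 4 = √2*I - 4 = I*√2 - 4 = -4 + I*√2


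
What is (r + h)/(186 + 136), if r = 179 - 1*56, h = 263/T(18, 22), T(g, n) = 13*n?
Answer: 5063/13156 ≈ 0.38484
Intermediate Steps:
h = 263/286 (h = 263/((13*22)) = 263/286 ≈ 0.91958)
r = 123 (r = 179 - 56 = 123)
(r + h)/(186 + 136) = (123 + 263/286)/(186 + 136) = (35441/286)/322 = (35441/286)*(1/322) = 5063/13156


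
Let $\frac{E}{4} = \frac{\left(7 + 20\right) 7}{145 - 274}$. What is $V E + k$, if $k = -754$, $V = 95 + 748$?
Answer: $- \frac{244858}{43} \approx -5694.4$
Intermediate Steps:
$V = 843$
$E = - \frac{252}{43}$ ($E = 4 \frac{\left(7 + 20\right) 7}{145 - 274} = 4 \frac{27 \cdot 7}{145 - 274} = 4 \frac{189}{-129} = 4 \cdot 189 \left(- \frac{1}{129}\right) = 4 \left(- \frac{63}{43}\right) = - \frac{252}{43} \approx -5.8605$)
$V E + k = 843 \left(- \frac{252}{43}\right) - 754 = - \frac{212436}{43} - 754 = - \frac{244858}{43}$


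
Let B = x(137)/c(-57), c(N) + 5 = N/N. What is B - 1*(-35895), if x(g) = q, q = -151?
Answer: 143731/4 ≈ 35933.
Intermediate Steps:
x(g) = -151
c(N) = -4 (c(N) = -5 + N/N = -5 + 1 = -4)
B = 151/4 (B = -151/(-4) = -151*(-1/4) = 151/4 ≈ 37.750)
B - 1*(-35895) = 151/4 - 1*(-35895) = 151/4 + 35895 = 143731/4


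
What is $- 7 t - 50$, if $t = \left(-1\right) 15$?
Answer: $55$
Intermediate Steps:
$t = -15$
$- 7 t - 50 = \left(-7\right) \left(-15\right) - 50 = 105 - 50 = 55$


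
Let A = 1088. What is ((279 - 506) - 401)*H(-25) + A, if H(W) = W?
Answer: 16788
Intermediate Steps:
((279 - 506) - 401)*H(-25) + A = ((279 - 506) - 401)*(-25) + 1088 = (-227 - 401)*(-25) + 1088 = -628*(-25) + 1088 = 15700 + 1088 = 16788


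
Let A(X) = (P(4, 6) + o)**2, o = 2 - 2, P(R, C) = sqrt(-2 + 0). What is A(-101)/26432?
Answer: -1/13216 ≈ -7.5666e-5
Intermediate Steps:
P(R, C) = I*sqrt(2) (P(R, C) = sqrt(-2) = I*sqrt(2))
o = 0
A(X) = -2 (A(X) = (I*sqrt(2) + 0)**2 = (I*sqrt(2))**2 = -2)
A(-101)/26432 = -2/26432 = -2*1/26432 = -1/13216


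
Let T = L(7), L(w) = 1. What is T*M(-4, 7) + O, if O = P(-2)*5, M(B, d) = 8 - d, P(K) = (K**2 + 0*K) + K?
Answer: 11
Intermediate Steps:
P(K) = K + K**2 (P(K) = (K**2 + 0) + K = K**2 + K = K + K**2)
O = 10 (O = -2*(1 - 2)*5 = -2*(-1)*5 = 2*5 = 10)
T = 1
T*M(-4, 7) + O = 1*(8 - 1*7) + 10 = 1*(8 - 7) + 10 = 1*1 + 10 = 1 + 10 = 11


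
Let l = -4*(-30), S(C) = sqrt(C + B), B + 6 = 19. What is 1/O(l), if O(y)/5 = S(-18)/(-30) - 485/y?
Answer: -776/15687 + 32*I*sqrt(5)/78435 ≈ -0.049468 + 0.00091227*I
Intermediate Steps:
B = 13 (B = -6 + 19 = 13)
S(C) = sqrt(13 + C) (S(C) = sqrt(C + 13) = sqrt(13 + C))
l = 120
O(y) = -2425/y - I*sqrt(5)/6 (O(y) = 5*(sqrt(13 - 18)/(-30) - 485/y) = 5*(sqrt(-5)*(-1/30) - 485/y) = 5*((I*sqrt(5))*(-1/30) - 485/y) = 5*(-I*sqrt(5)/30 - 485/y) = 5*(-485/y - I*sqrt(5)/30) = -2425/y - I*sqrt(5)/6)
1/O(l) = 1/(-2425/120 - I*sqrt(5)/6) = 1/(-2425*1/120 - I*sqrt(5)/6) = 1/(-485/24 - I*sqrt(5)/6)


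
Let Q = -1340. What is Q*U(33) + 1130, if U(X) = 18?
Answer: -22990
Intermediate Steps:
Q*U(33) + 1130 = -1340*18 + 1130 = -24120 + 1130 = -22990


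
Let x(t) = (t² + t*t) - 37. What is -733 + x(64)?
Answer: 7422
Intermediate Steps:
x(t) = -37 + 2*t² (x(t) = (t² + t²) - 37 = 2*t² - 37 = -37 + 2*t²)
-733 + x(64) = -733 + (-37 + 2*64²) = -733 + (-37 + 2*4096) = -733 + (-37 + 8192) = -733 + 8155 = 7422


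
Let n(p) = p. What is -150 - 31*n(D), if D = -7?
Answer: 67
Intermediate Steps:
-150 - 31*n(D) = -150 - 31*(-7) = -150 + 217 = 67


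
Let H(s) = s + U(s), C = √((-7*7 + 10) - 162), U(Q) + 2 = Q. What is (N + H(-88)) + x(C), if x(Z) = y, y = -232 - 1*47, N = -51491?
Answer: -51948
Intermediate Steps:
U(Q) = -2 + Q
C = I*√201 (C = √((-49 + 10) - 162) = √(-39 - 162) = √(-201) = I*√201 ≈ 14.177*I)
H(s) = -2 + 2*s (H(s) = s + (-2 + s) = -2 + 2*s)
y = -279 (y = -232 - 47 = -279)
x(Z) = -279
(N + H(-88)) + x(C) = (-51491 + (-2 + 2*(-88))) - 279 = (-51491 + (-2 - 176)) - 279 = (-51491 - 178) - 279 = -51669 - 279 = -51948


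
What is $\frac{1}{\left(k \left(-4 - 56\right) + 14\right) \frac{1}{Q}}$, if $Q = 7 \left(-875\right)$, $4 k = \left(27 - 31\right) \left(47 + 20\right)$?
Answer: $- \frac{6125}{4034} \approx -1.5183$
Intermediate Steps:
$k = -67$ ($k = \frac{\left(27 - 31\right) \left(47 + 20\right)}{4} = \frac{\left(-4\right) 67}{4} = \frac{1}{4} \left(-268\right) = -67$)
$Q = -6125$
$\frac{1}{\left(k \left(-4 - 56\right) + 14\right) \frac{1}{Q}} = \frac{1}{\left(- 67 \left(-4 - 56\right) + 14\right) \frac{1}{-6125}} = \frac{1}{\left(\left(-67\right) \left(-60\right) + 14\right) \left(- \frac{1}{6125}\right)} = \frac{1}{\left(4020 + 14\right) \left(- \frac{1}{6125}\right)} = \frac{1}{4034 \left(- \frac{1}{6125}\right)} = \frac{1}{- \frac{4034}{6125}} = - \frac{6125}{4034}$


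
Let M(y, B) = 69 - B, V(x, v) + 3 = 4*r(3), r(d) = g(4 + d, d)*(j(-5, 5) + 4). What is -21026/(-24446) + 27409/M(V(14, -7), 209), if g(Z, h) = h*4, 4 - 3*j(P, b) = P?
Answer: -333548387/1711220 ≈ -194.92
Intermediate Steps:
j(P, b) = 4/3 - P/3
g(Z, h) = 4*h
r(d) = 28*d (r(d) = (4*d)*((4/3 - ⅓*(-5)) + 4) = (4*d)*((4/3 + 5/3) + 4) = (4*d)*(3 + 4) = (4*d)*7 = 28*d)
V(x, v) = 333 (V(x, v) = -3 + 4*(28*3) = -3 + 4*84 = -3 + 336 = 333)
-21026/(-24446) + 27409/M(V(14, -7), 209) = -21026/(-24446) + 27409/(69 - 1*209) = -21026*(-1/24446) + 27409/(69 - 209) = 10513/12223 + 27409/(-140) = 10513/12223 + 27409*(-1/140) = 10513/12223 - 27409/140 = -333548387/1711220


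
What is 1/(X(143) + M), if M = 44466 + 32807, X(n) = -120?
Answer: 1/77153 ≈ 1.2961e-5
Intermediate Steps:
M = 77273
1/(X(143) + M) = 1/(-120 + 77273) = 1/77153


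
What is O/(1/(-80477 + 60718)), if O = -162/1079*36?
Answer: 115234488/1079 ≈ 1.0680e+5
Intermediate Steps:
O = -5832/1079 (O = -162*1/1079*36 = -162/1079*36 = -5832/1079 ≈ -5.4050)
O/(1/(-80477 + 60718)) = -5832/(1079*(1/(-80477 + 60718))) = -5832/(1079*(1/(-19759))) = -5832/(1079*(-1/19759)) = -5832/1079*(-19759) = 115234488/1079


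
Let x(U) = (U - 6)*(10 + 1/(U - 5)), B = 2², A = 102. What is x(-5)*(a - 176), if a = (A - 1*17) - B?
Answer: 20691/2 ≈ 10346.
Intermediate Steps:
B = 4
x(U) = (-6 + U)*(10 + 1/(-5 + U))
a = 81 (a = (102 - 1*17) - 1*4 = (102 - 17) - 4 = 85 - 4 = 81)
x(-5)*(a - 176) = ((294 - 109*(-5) + 10*(-5)²)/(-5 - 5))*(81 - 176) = ((294 + 545 + 10*25)/(-10))*(-95) = -(294 + 545 + 250)/10*(-95) = -⅒*1089*(-95) = -1089/10*(-95) = 20691/2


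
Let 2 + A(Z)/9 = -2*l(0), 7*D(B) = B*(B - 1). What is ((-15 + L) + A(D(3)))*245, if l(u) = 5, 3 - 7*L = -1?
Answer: -29995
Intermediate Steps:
L = 4/7 (L = 3/7 - 1/7*(-1) = 3/7 + 1/7 = 4/7 ≈ 0.57143)
D(B) = B*(-1 + B)/7 (D(B) = (B*(B - 1))/7 = (B*(-1 + B))/7 = B*(-1 + B)/7)
A(Z) = -108 (A(Z) = -18 + 9*(-2*5) = -18 + 9*(-10) = -18 - 90 = -108)
((-15 + L) + A(D(3)))*245 = ((-15 + 4/7) - 108)*245 = (-101/7 - 108)*245 = -857/7*245 = -29995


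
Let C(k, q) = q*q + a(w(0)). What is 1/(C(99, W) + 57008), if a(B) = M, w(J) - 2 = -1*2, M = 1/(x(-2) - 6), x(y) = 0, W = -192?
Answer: 6/563231 ≈ 1.0653e-5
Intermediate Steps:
M = -⅙ (M = 1/(0 - 6) = 1/(-6) = -⅙ ≈ -0.16667)
w(J) = 0 (w(J) = 2 - 1*2 = 2 - 2 = 0)
a(B) = -⅙
C(k, q) = -⅙ + q² (C(k, q) = q*q - ⅙ = q² - ⅙ = -⅙ + q²)
1/(C(99, W) + 57008) = 1/((-⅙ + (-192)²) + 57008) = 1/((-⅙ + 36864) + 57008) = 1/(221183/6 + 57008) = 1/(563231/6) = 6/563231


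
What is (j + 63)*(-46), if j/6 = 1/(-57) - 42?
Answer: 165278/19 ≈ 8698.8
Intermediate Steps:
j = -4790/19 (j = 6*(1/(-57) - 42) = 6*(-1/57 - 42) = 6*(-2395/57) = -4790/19 ≈ -252.11)
(j + 63)*(-46) = (-4790/19 + 63)*(-46) = -3593/19*(-46) = 165278/19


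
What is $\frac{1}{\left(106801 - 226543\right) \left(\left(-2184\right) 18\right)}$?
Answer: $\frac{1}{4707297504} \approx 2.1244 \cdot 10^{-10}$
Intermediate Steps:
$\frac{1}{\left(106801 - 226543\right) \left(\left(-2184\right) 18\right)} = \frac{1}{\left(-119742\right) \left(-39312\right)} = \left(- \frac{1}{119742}\right) \left(- \frac{1}{39312}\right) = \frac{1}{4707297504}$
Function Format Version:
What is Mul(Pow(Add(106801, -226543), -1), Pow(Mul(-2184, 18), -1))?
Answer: Rational(1, 4707297504) ≈ 2.1244e-10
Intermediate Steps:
Mul(Pow(Add(106801, -226543), -1), Pow(Mul(-2184, 18), -1)) = Mul(Pow(-119742, -1), Pow(-39312, -1)) = Mul(Rational(-1, 119742), Rational(-1, 39312)) = Rational(1, 4707297504)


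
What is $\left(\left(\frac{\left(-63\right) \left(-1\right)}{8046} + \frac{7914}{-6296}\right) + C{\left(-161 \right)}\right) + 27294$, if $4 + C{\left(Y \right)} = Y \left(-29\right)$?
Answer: $\frac{44969540843}{1407156} \approx 31958.0$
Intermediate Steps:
$C{\left(Y \right)} = -4 - 29 Y$ ($C{\left(Y \right)} = -4 + Y \left(-29\right) = -4 - 29 Y$)
$\left(\left(\frac{\left(-63\right) \left(-1\right)}{8046} + \frac{7914}{-6296}\right) + C{\left(-161 \right)}\right) + 27294 = \left(\left(\frac{\left(-63\right) \left(-1\right)}{8046} + \frac{7914}{-6296}\right) - -4665\right) + 27294 = \left(\left(63 \cdot \frac{1}{8046} + 7914 \left(- \frac{1}{6296}\right)\right) + \left(-4 + 4669\right)\right) + 27294 = \left(\left(\frac{7}{894} - \frac{3957}{3148}\right) + 4665\right) + 27294 = \left(- \frac{1757761}{1407156} + 4665\right) + 27294 = \frac{6562624979}{1407156} + 27294 = \frac{44969540843}{1407156}$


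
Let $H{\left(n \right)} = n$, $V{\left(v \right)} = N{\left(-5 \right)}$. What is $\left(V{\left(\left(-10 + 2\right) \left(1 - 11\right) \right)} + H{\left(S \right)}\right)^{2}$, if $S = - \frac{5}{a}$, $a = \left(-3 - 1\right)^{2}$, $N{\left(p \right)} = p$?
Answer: $\frac{7225}{256} \approx 28.223$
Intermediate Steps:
$a = 16$ ($a = \left(-4\right)^{2} = 16$)
$V{\left(v \right)} = -5$
$S = - \frac{5}{16} \approx -0.3125$
$\left(V{\left(\left(-10 + 2\right) \left(1 - 11\right) \right)} + H{\left(S \right)}\right)^{2} = \left(-5 - \frac{5}{16}\right)^{2} = \left(- \frac{85}{16}\right)^{2} = \frac{7225}{256}$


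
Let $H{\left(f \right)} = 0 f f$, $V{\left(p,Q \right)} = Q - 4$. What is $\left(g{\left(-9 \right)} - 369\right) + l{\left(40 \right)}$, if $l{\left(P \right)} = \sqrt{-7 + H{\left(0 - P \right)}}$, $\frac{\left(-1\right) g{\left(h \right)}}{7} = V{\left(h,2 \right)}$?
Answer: $-355 + i \sqrt{7} \approx -355.0 + 2.6458 i$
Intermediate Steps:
$V{\left(p,Q \right)} = -4 + Q$ ($V{\left(p,Q \right)} = Q - 4 = -4 + Q$)
$g{\left(h \right)} = 14$ ($g{\left(h \right)} = - 7 \left(-4 + 2\right) = \left(-7\right) \left(-2\right) = 14$)
$H{\left(f \right)} = 0$ ($H{\left(f \right)} = 0 f = 0$)
$l{\left(P \right)} = i \sqrt{7}$ ($l{\left(P \right)} = \sqrt{-7 + 0} = \sqrt{-7} = i \sqrt{7}$)
$\left(g{\left(-9 \right)} - 369\right) + l{\left(40 \right)} = \left(14 - 369\right) + i \sqrt{7} = -355 + i \sqrt{7}$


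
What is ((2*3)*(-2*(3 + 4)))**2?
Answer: 7056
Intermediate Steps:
((2*3)*(-2*(3 + 4)))**2 = (6*(-2*7))**2 = (6*(-14))**2 = (-84)**2 = 7056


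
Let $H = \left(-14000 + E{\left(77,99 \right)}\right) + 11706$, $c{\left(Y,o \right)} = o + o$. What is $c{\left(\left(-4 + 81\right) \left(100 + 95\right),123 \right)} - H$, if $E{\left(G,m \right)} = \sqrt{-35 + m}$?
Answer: $2532$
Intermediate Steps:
$c{\left(Y,o \right)} = 2 o$
$H = -2286$ ($H = \left(-14000 + \sqrt{-35 + 99}\right) + 11706 = \left(-14000 + \sqrt{64}\right) + 11706 = \left(-14000 + 8\right) + 11706 = -13992 + 11706 = -2286$)
$c{\left(\left(-4 + 81\right) \left(100 + 95\right),123 \right)} - H = 2 \cdot 123 - -2286 = 246 + 2286 = 2532$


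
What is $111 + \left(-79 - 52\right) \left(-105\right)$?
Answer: $13866$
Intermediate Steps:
$111 + \left(-79 - 52\right) \left(-105\right) = 111 - -13755 = 111 + 13755 = 13866$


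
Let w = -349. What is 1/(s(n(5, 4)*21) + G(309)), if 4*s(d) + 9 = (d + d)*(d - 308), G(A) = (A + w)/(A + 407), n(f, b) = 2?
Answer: -716/4001227 ≈ -0.00017895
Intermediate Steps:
G(A) = (-349 + A)/(407 + A) (G(A) = (A - 349)/(A + 407) = (-349 + A)/(407 + A))
s(d) = -9/4 + d*(-308 + d)/2 (s(d) = -9/4 + ((d + d)*(d - 308))/4 = -9/4 + ((2*d)*(-308 + d))/4 = -9/4 + (2*d*(-308 + d))/4 = -9/4 + d*(-308 + d)/2)
1/(s(n(5, 4)*21) + G(309)) = 1/((-9/4 + (2*21)²/2 - 308*21) + (-349 + 309)/(407 + 309)) = 1/((-9/4 + (½)*42² - 154*42) - 40/716) = 1/((-9/4 + (½)*1764 - 6468) + (1/716)*(-40)) = 1/((-9/4 + 882 - 6468) - 10/179) = 1/(-22353/4 - 10/179) = 1/(-4001227/716) = -716/4001227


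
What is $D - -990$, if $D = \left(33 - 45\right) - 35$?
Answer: $943$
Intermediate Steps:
$D = -47$ ($D = -12 - 35 = -47$)
$D - -990 = -47 - -990 = -47 + 990 = 943$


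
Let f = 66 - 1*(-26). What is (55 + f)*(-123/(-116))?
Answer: 18081/116 ≈ 155.87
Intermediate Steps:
f = 92 (f = 66 + 26 = 92)
(55 + f)*(-123/(-116)) = (55 + 92)*(-123/(-116)) = 147*(-123*(-1/116)) = 147*(123/116) = 18081/116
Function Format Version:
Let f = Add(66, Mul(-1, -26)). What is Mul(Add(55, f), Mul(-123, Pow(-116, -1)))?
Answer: Rational(18081, 116) ≈ 155.87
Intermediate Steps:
f = 92 (f = Add(66, 26) = 92)
Mul(Add(55, f), Mul(-123, Pow(-116, -1))) = Mul(Add(55, 92), Mul(-123, Pow(-116, -1))) = Mul(147, Mul(-123, Rational(-1, 116))) = Mul(147, Rational(123, 116)) = Rational(18081, 116)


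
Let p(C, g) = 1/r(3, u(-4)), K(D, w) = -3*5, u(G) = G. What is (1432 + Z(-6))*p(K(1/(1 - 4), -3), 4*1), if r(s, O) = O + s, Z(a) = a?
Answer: -1426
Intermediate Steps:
K(D, w) = -15
p(C, g) = -1 (p(C, g) = 1/(-4 + 3) = 1/(-1) = -1)
(1432 + Z(-6))*p(K(1/(1 - 4), -3), 4*1) = (1432 - 6)*(-1) = 1426*(-1) = -1426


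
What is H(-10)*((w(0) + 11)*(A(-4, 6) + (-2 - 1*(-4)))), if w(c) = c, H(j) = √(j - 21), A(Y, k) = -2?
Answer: 0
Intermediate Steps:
H(j) = √(-21 + j)
H(-10)*((w(0) + 11)*(A(-4, 6) + (-2 - 1*(-4)))) = √(-21 - 10)*((0 + 11)*(-2 + (-2 - 1*(-4)))) = √(-31)*(11*(-2 + (-2 + 4))) = (I*√31)*(11*(-2 + 2)) = (I*√31)*(11*0) = (I*√31)*0 = 0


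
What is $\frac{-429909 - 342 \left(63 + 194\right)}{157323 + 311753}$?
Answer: $- \frac{517803}{469076} \approx -1.1039$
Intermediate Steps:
$\frac{-429909 - 342 \left(63 + 194\right)}{157323 + 311753} = \frac{-429909 - 87894}{469076} = \left(-429909 - 87894\right) \frac{1}{469076} = \left(-517803\right) \frac{1}{469076} = - \frac{517803}{469076}$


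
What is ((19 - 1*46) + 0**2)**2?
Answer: 729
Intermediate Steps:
((19 - 1*46) + 0**2)**2 = ((19 - 46) + 0)**2 = (-27 + 0)**2 = (-27)**2 = 729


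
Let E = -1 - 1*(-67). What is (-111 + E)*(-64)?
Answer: 2880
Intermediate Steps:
E = 66 (E = -1 + 67 = 66)
(-111 + E)*(-64) = (-111 + 66)*(-64) = -45*(-64) = 2880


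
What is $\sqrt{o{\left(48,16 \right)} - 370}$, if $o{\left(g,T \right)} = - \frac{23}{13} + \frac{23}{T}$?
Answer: $\frac{i \sqrt{1001377}}{52} \approx 19.244 i$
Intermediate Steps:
$o{\left(g,T \right)} = - \frac{23}{13} + \frac{23}{T}$ ($o{\left(g,T \right)} = \left(-23\right) \frac{1}{13} + \frac{23}{T} = - \frac{23}{13} + \frac{23}{T}$)
$\sqrt{o{\left(48,16 \right)} - 370} = \sqrt{\left(- \frac{23}{13} + \frac{23}{16}\right) - 370} = \sqrt{- \frac{69}{208} - 370} = \sqrt{- \frac{77029}{208}} = \frac{i \sqrt{1001377}}{52}$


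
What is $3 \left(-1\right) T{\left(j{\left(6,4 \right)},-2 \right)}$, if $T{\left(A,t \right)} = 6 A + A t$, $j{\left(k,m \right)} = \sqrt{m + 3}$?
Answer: $- 12 \sqrt{7} \approx -31.749$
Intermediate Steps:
$j{\left(k,m \right)} = \sqrt{3 + m}$
$3 \left(-1\right) T{\left(j{\left(6,4 \right)},-2 \right)} = 3 \left(-1\right) \sqrt{3 + 4} \left(6 - 2\right) = - 3 \sqrt{7} \cdot 4 = - 3 \cdot 4 \sqrt{7} = - 12 \sqrt{7}$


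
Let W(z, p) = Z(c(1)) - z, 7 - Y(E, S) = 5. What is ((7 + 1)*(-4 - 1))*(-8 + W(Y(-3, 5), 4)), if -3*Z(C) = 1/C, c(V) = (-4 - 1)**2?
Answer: 6008/15 ≈ 400.53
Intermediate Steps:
Y(E, S) = 2 (Y(E, S) = 7 - 1*5 = 7 - 5 = 2)
c(V) = 25 (c(V) = (-5)**2 = 25)
Z(C) = -1/(3*C)
W(z, p) = -1/75 - z (W(z, p) = -1/3/25 - z = -1/3*1/25 - z = -1/75 - z)
((7 + 1)*(-4 - 1))*(-8 + W(Y(-3, 5), 4)) = ((7 + 1)*(-4 - 1))*(-8 + (-1/75 - 1*2)) = (8*(-5))*(-8 + (-1/75 - 2)) = -40*(-8 - 151/75) = -40*(-751/75) = 6008/15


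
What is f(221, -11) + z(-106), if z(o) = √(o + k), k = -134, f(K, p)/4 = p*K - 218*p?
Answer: -132 + 4*I*√15 ≈ -132.0 + 15.492*I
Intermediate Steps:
f(K, p) = -872*p + 4*K*p (f(K, p) = 4*(p*K - 218*p) = 4*(K*p - 218*p) = 4*(-218*p + K*p) = -872*p + 4*K*p)
z(o) = √(-134 + o) (z(o) = √(o - 134) = √(-134 + o))
f(221, -11) + z(-106) = 4*(-11)*(-218 + 221) + √(-134 - 106) = 4*(-11)*3 + √(-240) = -132 + 4*I*√15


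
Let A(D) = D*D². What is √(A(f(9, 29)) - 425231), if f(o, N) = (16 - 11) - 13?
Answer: I*√425743 ≈ 652.49*I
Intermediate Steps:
f(o, N) = -8 (f(o, N) = 5 - 13 = -8)
A(D) = D³
√(A(f(9, 29)) - 425231) = √((-8)³ - 425231) = √(-512 - 425231) = √(-425743) = I*√425743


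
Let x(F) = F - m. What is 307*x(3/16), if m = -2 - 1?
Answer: 15657/16 ≈ 978.56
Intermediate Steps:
m = -3
x(F) = 3 + F (x(F) = F - 1*(-3) = F + 3 = 3 + F)
307*x(3/16) = 307*(3 + 3/16) = 307*(51/16) = 15657/16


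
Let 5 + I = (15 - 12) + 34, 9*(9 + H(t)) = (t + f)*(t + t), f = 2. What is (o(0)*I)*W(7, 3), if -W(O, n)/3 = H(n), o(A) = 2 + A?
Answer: 1088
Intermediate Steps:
H(t) = -9 + 2*t*(2 + t)/9 (H(t) = -9 + ((t + 2)*(t + t))/9 = -9 + ((2 + t)*(2*t))/9 = -9 + (2*t*(2 + t))/9 = -9 + 2*t*(2 + t)/9)
W(O, n) = 27 - 4*n/3 - 2*n²/3 (W(O, n) = -3*(-9 + 2*n²/9 + 4*n/9) = 27 - 4*n/3 - 2*n²/3)
I = 32 (I = -5 + ((15 - 12) + 34) = -5 + (3 + 34) = -5 + 37 = 32)
(o(0)*I)*W(7, 3) = ((2 + 0)*32)*(27 - 4/3*3 - ⅔*3²) = (2*32)*(27 - 4 - ⅔*9) = 64*(27 - 4 - 6) = 64*17 = 1088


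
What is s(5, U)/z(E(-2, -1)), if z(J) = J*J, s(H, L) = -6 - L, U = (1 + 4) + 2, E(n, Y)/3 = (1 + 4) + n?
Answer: -13/81 ≈ -0.16049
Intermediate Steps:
E(n, Y) = 15 + 3*n (E(n, Y) = 3*((1 + 4) + n) = 3*(5 + n) = 15 + 3*n)
U = 7 (U = 5 + 2 = 7)
z(J) = J²
s(5, U)/z(E(-2, -1)) = (-6 - 1*7)/((15 + 3*(-2))²) = (-6 - 7)/((15 - 6)²) = -13/(9²) = -13/81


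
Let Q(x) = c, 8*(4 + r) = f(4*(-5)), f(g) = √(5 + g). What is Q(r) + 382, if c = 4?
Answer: 386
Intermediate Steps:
r = -4 + I*√15/8 (r = -4 + √(5 + 4*(-5))/8 = -4 + √(5 - 20)/8 = -4 + √(-15)/8 = -4 + (I*√15)/8 = -4 + I*√15/8 ≈ -4.0 + 0.48412*I)
Q(x) = 4
Q(r) + 382 = 4 + 382 = 386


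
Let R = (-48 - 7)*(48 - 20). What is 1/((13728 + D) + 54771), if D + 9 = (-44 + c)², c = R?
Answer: 1/2577546 ≈ 3.8797e-7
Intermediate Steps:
R = -1540 (R = -55*28 = -1540)
c = -1540
D = 2509047 (D = -9 + (-44 - 1540)² = -9 + (-1584)² = -9 + 2509056 = 2509047)
1/((13728 + D) + 54771) = 1/((13728 + 2509047) + 54771) = 1/(2522775 + 54771) = 1/2577546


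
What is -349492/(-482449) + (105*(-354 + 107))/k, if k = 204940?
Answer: 1074774103/1797692692 ≈ 0.59786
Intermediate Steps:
-349492/(-482449) + (105*(-354 + 107))/k = -349492/(-482449) + (105*(-354 + 107))/204940 = -349492*(-1/482449) + (105*(-247))*(1/204940) = 31772/43859 - 25935*1/204940 = 31772/43859 - 5187/40988 = 1074774103/1797692692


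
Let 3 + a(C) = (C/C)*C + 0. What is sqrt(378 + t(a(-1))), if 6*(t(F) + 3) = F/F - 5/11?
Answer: sqrt(45386)/11 ≈ 19.367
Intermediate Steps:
a(C) = -3 + C (a(C) = -3 + ((C/C)*C + 0) = -3 + (1*C + 0) = -3 + (C + 0) = -3 + C)
t(F) = -32/11 (t(F) = -3 + (F/F - 5/11)/6 = -3 + (1 - 5*1/11)/6 = -3 + (1 - 5/11)/6 = -3 + (1/6)*(6/11) = -3 + 1/11 = -32/11)
sqrt(378 + t(a(-1))) = sqrt(378 - 32/11) = sqrt(4126/11) = sqrt(45386)/11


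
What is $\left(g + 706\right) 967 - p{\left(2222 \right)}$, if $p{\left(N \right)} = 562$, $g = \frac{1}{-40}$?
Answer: $\frac{27284633}{40} \approx 6.8212 \cdot 10^{5}$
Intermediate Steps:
$g = - \frac{1}{40} \approx -0.025$
$\left(g + 706\right) 967 - p{\left(2222 \right)} = \left(- \frac{1}{40} + 706\right) 967 - 562 = \frac{28239}{40} \cdot 967 - 562 = \frac{27307113}{40} - 562 = \frac{27284633}{40}$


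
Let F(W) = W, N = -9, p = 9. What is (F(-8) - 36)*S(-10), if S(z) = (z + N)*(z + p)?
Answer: -836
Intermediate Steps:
S(z) = (-9 + z)*(9 + z) (S(z) = (z - 9)*(z + 9) = (-9 + z)*(9 + z))
(F(-8) - 36)*S(-10) = (-8 - 36)*(-81 + (-10)**2) = -44*(-81 + 100) = -44*19 = -836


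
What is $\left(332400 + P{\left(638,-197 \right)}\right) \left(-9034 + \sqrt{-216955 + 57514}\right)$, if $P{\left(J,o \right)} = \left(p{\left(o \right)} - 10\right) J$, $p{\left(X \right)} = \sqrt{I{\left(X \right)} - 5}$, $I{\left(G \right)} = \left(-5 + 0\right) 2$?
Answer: $- 2 \left(9034 - i \sqrt{159441}\right) \left(163010 + 319 i \sqrt{15}\right) \approx -2.9463 \cdot 10^{9} + 1.0786 \cdot 10^{8} i$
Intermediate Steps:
$I{\left(G \right)} = -10$ ($I{\left(G \right)} = \left(-5\right) 2 = -10$)
$p{\left(X \right)} = i \sqrt{15}$ ($p{\left(X \right)} = \sqrt{-10 - 5} = \sqrt{-15} = i \sqrt{15}$)
$P{\left(J,o \right)} = J \left(-10 + i \sqrt{15}\right)$ ($P{\left(J,o \right)} = \left(i \sqrt{15} - 10\right) J = \left(-10 + i \sqrt{15}\right) J = J \left(-10 + i \sqrt{15}\right)$)
$\left(332400 + P{\left(638,-197 \right)}\right) \left(-9034 + \sqrt{-216955 + 57514}\right) = \left(332400 + 638 \left(-10 + i \sqrt{15}\right)\right) \left(-9034 + \sqrt{-216955 + 57514}\right) = \left(332400 - \left(6380 - 638 i \sqrt{15}\right)\right) \left(-9034 + \sqrt{-159441}\right) = \left(326020 + 638 i \sqrt{15}\right) \left(-9034 + i \sqrt{159441}\right) = \left(-9034 + i \sqrt{159441}\right) \left(326020 + 638 i \sqrt{15}\right)$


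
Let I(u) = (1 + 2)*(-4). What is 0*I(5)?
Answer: 0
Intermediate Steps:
I(u) = -12 (I(u) = 3*(-4) = -12)
0*I(5) = 0*(-12) = 0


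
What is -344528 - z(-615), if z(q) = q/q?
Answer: -344529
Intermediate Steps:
z(q) = 1
-344528 - z(-615) = -344528 - 1*1 = -344528 - 1 = -344529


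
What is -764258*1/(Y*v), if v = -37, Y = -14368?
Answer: -382129/265808 ≈ -1.4376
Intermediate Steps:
-764258*1/(Y*v) = -764258/((-14368*(-37))) = -764258/531616 = -764258*1/531616 = -382129/265808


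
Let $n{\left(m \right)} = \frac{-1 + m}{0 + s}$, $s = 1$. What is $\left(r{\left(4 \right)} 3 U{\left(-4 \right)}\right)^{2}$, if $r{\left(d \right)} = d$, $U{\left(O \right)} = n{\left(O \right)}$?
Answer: $3600$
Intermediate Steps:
$n{\left(m \right)} = -1 + m$ ($n{\left(m \right)} = \frac{-1 + m}{0 + 1} = \frac{-1 + m}{1} = \left(-1 + m\right) 1 = -1 + m$)
$U{\left(O \right)} = -1 + O$
$\left(r{\left(4 \right)} 3 U{\left(-4 \right)}\right)^{2} = \left(4 \cdot 3 \left(-1 - 4\right)\right)^{2} = \left(12 \left(-5\right)\right)^{2} = \left(-60\right)^{2} = 3600$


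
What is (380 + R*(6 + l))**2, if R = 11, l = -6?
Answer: 144400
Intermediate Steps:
(380 + R*(6 + l))**2 = (380 + 11*(6 - 6))**2 = (380 + 11*0)**2 = (380 + 0)**2 = 380**2 = 144400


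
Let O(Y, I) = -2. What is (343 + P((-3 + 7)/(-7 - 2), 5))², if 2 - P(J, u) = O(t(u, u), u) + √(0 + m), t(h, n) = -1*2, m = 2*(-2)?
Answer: 120405 - 1388*I ≈ 1.2041e+5 - 1388.0*I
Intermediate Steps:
m = -4
t(h, n) = -2
P(J, u) = 4 - 2*I (P(J, u) = 2 - (-2 + √(0 - 4)) = 2 - (-2 + √(-4)) = 2 - (-2 + 2*I) = 2 + (2 - 2*I) = 4 - 2*I)
(343 + P((-3 + 7)/(-7 - 2), 5))² = (343 + (4 - 2*I))² = (347 - 2*I)²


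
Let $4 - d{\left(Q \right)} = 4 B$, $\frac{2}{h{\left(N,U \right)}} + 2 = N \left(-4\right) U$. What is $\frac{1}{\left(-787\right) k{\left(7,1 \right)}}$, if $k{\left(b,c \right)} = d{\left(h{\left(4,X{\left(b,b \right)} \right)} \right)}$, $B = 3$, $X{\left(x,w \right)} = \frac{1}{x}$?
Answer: $\frac{1}{6296} \approx 0.00015883$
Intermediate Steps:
$h{\left(N,U \right)} = \frac{2}{-2 - 4 N U}$ ($h{\left(N,U \right)} = \frac{2}{-2 + N \left(-4\right) U} = \frac{2}{-2 + - 4 N U} = \frac{2}{-2 - 4 N U}$)
$d{\left(Q \right)} = -8$ ($d{\left(Q \right)} = 4 - 4 \cdot 3 = 4 - 12 = -8$)
$k{\left(b,c \right)} = -8$
$\frac{1}{\left(-787\right) k{\left(7,1 \right)}} = \frac{1}{\left(-787\right) \left(-8\right)} = \frac{1}{6296}$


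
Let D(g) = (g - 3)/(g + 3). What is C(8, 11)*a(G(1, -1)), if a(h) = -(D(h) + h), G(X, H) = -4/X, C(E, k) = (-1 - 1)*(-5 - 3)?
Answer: -48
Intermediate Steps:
C(E, k) = 16 (C(E, k) = -2*(-8) = 16)
D(g) = (-3 + g)/(3 + g)
a(h) = -h - (-3 + h)/(3 + h) (a(h) = -((-3 + h)/(3 + h) + h) = -(h + (-3 + h)/(3 + h)) = -h - (-3 + h)/(3 + h))
C(8, 11)*a(G(1, -1)) = 16*((3 - (-4)/1 - (-4/1)*(3 - 4/1))/(3 - 4/1)) = 16*((3 - (-4) - (-4*1)*(3 - 4*1))/(3 - 4*1)) = 16*((3 - 1*(-4) - 1*(-4)*(3 - 4))/(3 - 4)) = 16*((3 + 4 - 1*(-4)*(-1))/(-1)) = 16*(-(3 + 4 - 4)) = 16*(-1*3) = 16*(-3) = -48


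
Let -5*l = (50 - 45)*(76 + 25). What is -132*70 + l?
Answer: -9341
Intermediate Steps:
l = -101 (l = -(50 - 45)*(76 + 25)/5 = -101 ≈ -101.00)
-132*70 + l = -132*70 - 101 = -9240 - 101 = -9341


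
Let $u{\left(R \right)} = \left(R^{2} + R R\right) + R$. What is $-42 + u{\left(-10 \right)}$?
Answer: $148$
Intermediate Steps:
$u{\left(R \right)} = R + 2 R^{2}$ ($u{\left(R \right)} = \left(R^{2} + R^{2}\right) + R = 2 R^{2} + R = R + 2 R^{2}$)
$-42 + u{\left(-10 \right)} = -42 - 10 \left(1 + 2 \left(-10\right)\right) = -42 - 10 \left(1 - 20\right) = -42 - -190 = -42 + 190 = 148$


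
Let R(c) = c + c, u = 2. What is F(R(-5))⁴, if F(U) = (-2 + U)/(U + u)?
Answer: 81/16 ≈ 5.0625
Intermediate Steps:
R(c) = 2*c
F(U) = (-2 + U)/(2 + U) (F(U) = (-2 + U)/(U + 2) = (-2 + U)/(2 + U))
F(R(-5))⁴ = ((-2 + 2*(-5))/(2 + 2*(-5)))⁴ = ((-2 - 10)/(2 - 10))⁴ = (-12/(-8))⁴ = (-⅛*(-12))⁴ = (3/2)⁴ = 81/16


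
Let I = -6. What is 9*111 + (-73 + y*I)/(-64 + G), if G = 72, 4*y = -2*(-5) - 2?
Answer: 7907/8 ≈ 988.38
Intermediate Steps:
y = 2 (y = (-2*(-5) - 2)/4 = (10 - 2)/4 = (¼)*8 = 2)
9*111 + (-73 + y*I)/(-64 + G) = 9*111 + (-73 + 2*(-6))/(-64 + 72) = 999 + (-73 - 12)/8 = 999 - 85*⅛ = 999 - 85/8 = 7907/8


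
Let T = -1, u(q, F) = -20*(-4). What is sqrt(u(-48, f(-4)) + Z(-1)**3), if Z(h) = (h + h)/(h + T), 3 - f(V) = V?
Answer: 9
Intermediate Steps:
f(V) = 3 - V
u(q, F) = 80
Z(h) = 2*h/(-1 + h) (Z(h) = (h + h)/(h - 1) = (2*h)/(-1 + h) = 2*h/(-1 + h))
sqrt(u(-48, f(-4)) + Z(-1)**3) = sqrt(80 + (2*(-1)/(-1 - 1))**3) = sqrt(80 + (2*(-1)/(-2))**3) = sqrt(80 + (2*(-1)*(-1/2))**3) = sqrt(80 + 1**3) = sqrt(80 + 1) = sqrt(81) = 9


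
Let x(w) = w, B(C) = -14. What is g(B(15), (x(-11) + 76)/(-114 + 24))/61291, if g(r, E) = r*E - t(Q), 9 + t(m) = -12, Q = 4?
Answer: 280/551619 ≈ 0.00050760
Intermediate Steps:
t(m) = -21 (t(m) = -9 - 12 = -21)
g(r, E) = 21 + E*r (g(r, E) = r*E - 1*(-21) = E*r + 21 = 21 + E*r)
g(B(15), (x(-11) + 76)/(-114 + 24))/61291 = (21 + ((-11 + 76)/(-114 + 24))*(-14))/61291 = (21 + (65/(-90))*(-14))*(1/61291) = (21 + (65*(-1/90))*(-14))*(1/61291) = (21 - 13/18*(-14))*(1/61291) = (21 + 91/9)*(1/61291) = (280/9)*(1/61291) = 280/551619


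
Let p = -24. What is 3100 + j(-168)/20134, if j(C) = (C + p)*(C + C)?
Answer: 31239956/10067 ≈ 3103.2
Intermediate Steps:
j(C) = 2*C*(-24 + C) (j(C) = (C - 24)*(C + C) = (-24 + C)*(2*C) = 2*C*(-24 + C))
3100 + j(-168)/20134 = 3100 + (2*(-168)*(-24 - 168))/20134 = 3100 + (2*(-168)*(-192))*(1/20134) = 3100 + 64512*(1/20134) = 3100 + 32256/10067 = 31239956/10067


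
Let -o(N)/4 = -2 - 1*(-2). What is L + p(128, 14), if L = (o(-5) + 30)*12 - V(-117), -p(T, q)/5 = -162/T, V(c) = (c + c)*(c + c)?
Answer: -3480939/64 ≈ -54390.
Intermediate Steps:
o(N) = 0 (o(N) = -4*(-2 - 1*(-2)) = -4*(-2 + 2) = -4*0 = 0)
V(c) = 4*c² (V(c) = (2*c)*(2*c) = 4*c²)
p(T, q) = 810/T (p(T, q) = -(-810)/T = 810/T)
L = -54396 (L = (0 + 30)*12 - 4*(-117)² = 30*12 - 4*13689 = 360 - 1*54756 = 360 - 54756 = -54396)
L + p(128, 14) = -54396 + 810/128 = -54396 + 810*(1/128) = -54396 + 405/64 = -3480939/64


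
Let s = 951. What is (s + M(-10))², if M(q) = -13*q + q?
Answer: 1147041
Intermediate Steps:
M(q) = -12*q
(s + M(-10))² = (951 - 12*(-10))² = (951 + 120)² = 1071² = 1147041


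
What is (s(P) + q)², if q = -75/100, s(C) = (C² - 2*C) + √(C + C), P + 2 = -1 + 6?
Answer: 177/16 + 9*√6/2 ≈ 22.085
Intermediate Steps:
P = 3 (P = -2 + (-1 + 6) = -2 + 5 = 3)
s(C) = C² - 2*C + √2*√C (s(C) = (C² - 2*C) + √(2*C) = (C² - 2*C) + √2*√C = C² - 2*C + √2*√C)
q = -¾ (q = -75*1/100 = -¾ ≈ -0.75000)
(s(P) + q)² = ((3² - 2*3 + √2*√3) - ¾)² = ((9 - 6 + √6) - ¾)² = ((3 + √6) - ¾)² = (9/4 + √6)²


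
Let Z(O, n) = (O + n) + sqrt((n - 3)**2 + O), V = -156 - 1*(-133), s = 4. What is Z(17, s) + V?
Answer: -2 + 3*sqrt(2) ≈ 2.2426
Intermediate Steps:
V = -23 (V = -156 + 133 = -23)
Z(O, n) = O + n + sqrt(O + (-3 + n)**2) (Z(O, n) = (O + n) + sqrt((-3 + n)**2 + O) = (O + n) + sqrt(O + (-3 + n)**2) = O + n + sqrt(O + (-3 + n)**2))
Z(17, s) + V = (17 + 4 + sqrt(17 + (-3 + 4)**2)) - 23 = (17 + 4 + sqrt(17 + 1**2)) - 23 = (17 + 4 + sqrt(17 + 1)) - 23 = (17 + 4 + sqrt(18)) - 23 = (17 + 4 + 3*sqrt(2)) - 23 = (21 + 3*sqrt(2)) - 23 = -2 + 3*sqrt(2)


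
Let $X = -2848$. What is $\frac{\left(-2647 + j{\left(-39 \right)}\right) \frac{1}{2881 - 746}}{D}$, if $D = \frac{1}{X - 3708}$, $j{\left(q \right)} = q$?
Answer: $\frac{17609416}{2135} \approx 8248.0$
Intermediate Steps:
$D = - \frac{1}{6556}$ ($D = \frac{1}{-2848 - 3708} = \frac{1}{-6556} = - \frac{1}{6556} \approx -0.00015253$)
$\frac{\left(-2647 + j{\left(-39 \right)}\right) \frac{1}{2881 - 746}}{D} = \frac{\left(-2647 - 39\right) \frac{1}{2881 - 746}}{- \frac{1}{6556}} = - \frac{2686}{2135} \left(-6556\right) = \left(-2686\right) \frac{1}{2135} \left(-6556\right) = \left(- \frac{2686}{2135}\right) \left(-6556\right) = \frac{17609416}{2135}$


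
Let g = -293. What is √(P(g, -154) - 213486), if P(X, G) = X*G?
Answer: 14*I*√859 ≈ 410.32*I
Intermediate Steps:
P(X, G) = G*X
√(P(g, -154) - 213486) = √(-154*(-293) - 213486) = √(45122 - 213486) = √(-168364) = 14*I*√859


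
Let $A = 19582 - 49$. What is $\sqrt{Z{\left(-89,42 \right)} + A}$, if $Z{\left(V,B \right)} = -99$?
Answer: $\sqrt{19434} \approx 139.41$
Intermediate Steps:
$A = 19533$
$\sqrt{Z{\left(-89,42 \right)} + A} = \sqrt{-99 + 19533} = \sqrt{19434}$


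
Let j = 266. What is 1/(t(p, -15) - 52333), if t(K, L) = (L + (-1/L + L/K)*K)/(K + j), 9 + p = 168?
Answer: -2125/111207722 ≈ -1.9108e-5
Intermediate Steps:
p = 159 (p = -9 + 168 = 159)
t(K, L) = (L + K*(-1/L + L/K))/(266 + K) (t(K, L) = (L + (-1/L + L/K)*K)/(K + 266) = (L + K*(-1/L + L/K))/(266 + K))
1/(t(p, -15) - 52333) = 1/((-1*159 + 2*(-15)²)/((-15)*(266 + 159)) - 52333) = 1/(-1/15*(-159 + 2*225)/425 - 52333) = 1/(-1/15*1/425*(-159 + 450) - 52333) = 1/(-1/15*1/425*291 - 52333) = 1/(-97/2125 - 52333) = 1/(-111207722/2125) = -2125/111207722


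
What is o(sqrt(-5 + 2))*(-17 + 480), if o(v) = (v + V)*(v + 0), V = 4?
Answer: -1389 + 1852*I*sqrt(3) ≈ -1389.0 + 3207.8*I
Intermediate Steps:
o(v) = v*(4 + v) (o(v) = (v + 4)*(v + 0) = (4 + v)*v = v*(4 + v))
o(sqrt(-5 + 2))*(-17 + 480) = (sqrt(-5 + 2)*(4 + sqrt(-5 + 2)))*(-17 + 480) = (sqrt(-3)*(4 + sqrt(-3)))*463 = ((I*sqrt(3))*(4 + I*sqrt(3)))*463 = (I*sqrt(3)*(4 + I*sqrt(3)))*463 = 463*I*sqrt(3)*(4 + I*sqrt(3))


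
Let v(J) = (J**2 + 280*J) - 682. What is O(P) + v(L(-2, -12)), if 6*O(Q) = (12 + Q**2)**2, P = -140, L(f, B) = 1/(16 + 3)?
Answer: 69425090549/1083 ≈ 6.4104e+7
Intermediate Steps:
L(f, B) = 1/19
v(J) = -682 + J**2 + 280*J
O(Q) = (12 + Q**2)**2/6
O(P) + v(L(-2, -12)) = (12 + (-140)**2)**2/6 + (-682 + (1/19)**2 + 280*(1/19)) = (12 + 19600)**2/6 + (-682 + 1/361 + 280/19) = (1/6)*19612**2 - 240881/361 = (1/6)*384630544 - 240881/361 = 192315272/3 - 240881/361 = 69425090549/1083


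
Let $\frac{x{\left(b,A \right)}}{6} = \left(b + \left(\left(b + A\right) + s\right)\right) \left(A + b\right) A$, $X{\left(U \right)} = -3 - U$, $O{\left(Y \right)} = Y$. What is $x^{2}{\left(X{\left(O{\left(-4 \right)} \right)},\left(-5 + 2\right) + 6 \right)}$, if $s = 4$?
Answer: $419904$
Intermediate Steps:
$x{\left(b,A \right)} = 6 A \left(A + b\right) \left(4 + A + 2 b\right)$ ($x{\left(b,A \right)} = 6 \left(b + \left(\left(b + A\right) + 4\right)\right) \left(A + b\right) A = 6 \left(b + \left(\left(A + b\right) + 4\right)\right) \left(A + b\right) A = 6 \left(b + \left(4 + A + b\right)\right) \left(A + b\right) A = 6 \left(4 + A + 2 b\right) \left(A + b\right) A = 6 \left(A + b\right) \left(4 + A + 2 b\right) A = 6 A \left(A + b\right) \left(4 + A + 2 b\right)$)
$x^{2}{\left(X{\left(O{\left(-4 \right)} \right)},\left(-5 + 2\right) + 6 \right)} = \left(6 \left(\left(-5 + 2\right) + 6\right) \left(\left(\left(-5 + 2\right) + 6\right)^{2} + 2 \left(-3 - -4\right)^{2} + 4 \left(\left(-5 + 2\right) + 6\right) + 4 \left(-3 - -4\right) + 3 \left(\left(-5 + 2\right) + 6\right) \left(-3 - -4\right)\right)\right)^{2} = \left(6 \left(-3 + 6\right) \left(\left(-3 + 6\right)^{2} + 2 \left(-3 + 4\right)^{2} + 4 \left(-3 + 6\right) + 4 \left(-3 + 4\right) + 3 \left(-3 + 6\right) \left(-3 + 4\right)\right)\right)^{2} = \left(6 \cdot 3 \left(3^{2} + 2 \cdot 1^{2} + 4 \cdot 3 + 4 \cdot 1 + 3 \cdot 3 \cdot 1\right)\right)^{2} = \left(6 \cdot 3 \left(9 + 2 \cdot 1 + 12 + 4 + 9\right)\right)^{2} = \left(6 \cdot 3 \left(9 + 2 + 12 + 4 + 9\right)\right)^{2} = \left(6 \cdot 3 \cdot 36\right)^{2} = 648^{2} = 419904$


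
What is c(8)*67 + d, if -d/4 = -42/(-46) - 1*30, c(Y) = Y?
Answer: 15004/23 ≈ 652.35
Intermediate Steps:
d = 2676/23 (d = -4*(-42/(-46) - 1*30) = -4*(-42*(-1/46) - 30) = -4*(21/23 - 30) = -4*(-669/23) = 2676/23 ≈ 116.35)
c(8)*67 + d = 8*67 + 2676/23 = 536 + 2676/23 = 15004/23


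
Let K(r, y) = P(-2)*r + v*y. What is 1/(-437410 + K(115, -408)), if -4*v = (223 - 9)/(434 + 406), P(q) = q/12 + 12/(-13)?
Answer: -1365/597200242 ≈ -2.2857e-6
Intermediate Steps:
P(q) = -12/13 + q/12 (P(q) = q*(1/12) + 12*(-1/13) = q/12 - 12/13 = -12/13 + q/12)
v = -107/1680 (v = -(223 - 9)/(4*(434 + 406)) = -107/(2*840) = -¼*107/420 = -107/1680 ≈ -0.063690)
K(r, y) = -107*y/1680 - 85*r/78 (K(r, y) = (-12/13 + (1/12)*(-2))*r - 107*y/1680 = (-12/13 - ⅙)*r - 107*y/1680 = -85*r/78 - 107*y/1680 = -107*y/1680 - 85*r/78)
1/(-437410 + K(115, -408)) = 1/(-437410 + (-107/1680*(-408) - 85/78*115)) = 1/(-437410 + (1819/70 - 9775/78)) = 1/(-437410 - 135592/1365) = 1/(-597200242/1365) = -1365/597200242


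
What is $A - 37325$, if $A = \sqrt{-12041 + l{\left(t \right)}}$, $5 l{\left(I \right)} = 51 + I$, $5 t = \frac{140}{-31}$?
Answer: $-37325 + \frac{i \sqrt{289044310}}{155} \approx -37325.0 + 109.69 i$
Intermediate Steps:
$t = - \frac{28}{31}$ ($t = \frac{140 \frac{1}{-31}}{5} = \frac{140 \left(- \frac{1}{31}\right)}{5} = \frac{1}{5} \left(- \frac{140}{31}\right) = - \frac{28}{31} \approx -0.90323$)
$l{\left(I \right)} = \frac{51}{5} + \frac{I}{5}$ ($l{\left(I \right)} = \frac{51 + I}{5} = \frac{51}{5} + \frac{I}{5}$)
$A = \frac{i \sqrt{289044310}}{155}$ ($A = \sqrt{-12041 + \left(\frac{51}{5} + \frac{1}{5} \left(- \frac{28}{31}\right)\right)} = \sqrt{-12041 + \left(\frac{51}{5} - \frac{28}{155}\right)} = \sqrt{-12041 + \frac{1553}{155}} = \sqrt{- \frac{1864802}{155}} = \frac{i \sqrt{289044310}}{155} \approx 109.69 i$)
$A - 37325 = \frac{i \sqrt{289044310}}{155} - 37325 = -37325 + \frac{i \sqrt{289044310}}{155}$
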